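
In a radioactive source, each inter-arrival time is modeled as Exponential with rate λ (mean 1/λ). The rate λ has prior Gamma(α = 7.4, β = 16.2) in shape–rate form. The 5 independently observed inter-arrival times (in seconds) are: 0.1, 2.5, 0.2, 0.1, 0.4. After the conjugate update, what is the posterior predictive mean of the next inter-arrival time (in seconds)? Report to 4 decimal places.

With a Gamma(shape α, rate β) prior on the exponential rate λ, the posterior after n observations with total T = Σxᵢ is Gamma(α+n, β+T).
Sum of observations T = 3.3 seconds; n = 5.
Posterior: Gamma(7.4+5, 16.2+3.3) = Gamma(12.4, 19.5).
The predictive distribution for the next observation is Lomax; its mean is β/(α−1) = 19.5/11.4 = 1.7105.

1.7105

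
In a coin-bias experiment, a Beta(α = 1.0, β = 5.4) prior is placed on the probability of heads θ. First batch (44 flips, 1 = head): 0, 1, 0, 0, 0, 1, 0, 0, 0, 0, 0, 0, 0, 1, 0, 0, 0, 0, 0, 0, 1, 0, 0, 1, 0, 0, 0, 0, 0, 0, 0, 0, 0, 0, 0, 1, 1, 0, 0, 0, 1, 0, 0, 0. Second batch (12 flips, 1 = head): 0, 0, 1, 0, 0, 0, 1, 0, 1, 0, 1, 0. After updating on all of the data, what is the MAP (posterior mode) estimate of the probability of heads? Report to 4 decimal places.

0.1987

The Beta prior is conjugate to a Binomial/Bernoulli likelihood; the update adds successes to α and failures to β.
After batch 1: Beta(1.0+8, 5.4+36) = Beta(9.0, 41.4).
After batch 2: Beta(9.0+4, 41.4+8) = Beta(13.0, 49.4).
Mode of Beta(a,b) for a,b>1 is (a−1)/(a+b−2) = 12.0/60.4 = 0.1987.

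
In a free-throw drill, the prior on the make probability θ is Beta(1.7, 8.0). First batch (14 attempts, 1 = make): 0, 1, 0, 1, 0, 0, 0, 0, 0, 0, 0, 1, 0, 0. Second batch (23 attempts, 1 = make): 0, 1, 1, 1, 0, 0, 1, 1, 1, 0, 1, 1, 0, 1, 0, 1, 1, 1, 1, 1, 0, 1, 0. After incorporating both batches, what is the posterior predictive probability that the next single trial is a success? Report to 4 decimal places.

The Beta prior is conjugate to a Binomial/Bernoulli likelihood; the update adds successes to α and failures to β.
After batch 1: Beta(1.7+3, 8.0+11) = Beta(4.7, 19.0).
After batch 2: Beta(4.7+15, 19.0+8) = Beta(19.7, 27.0).
For a single future Bernoulli trial, P(success | data) = α/(α+β) = 0.4218.

0.4218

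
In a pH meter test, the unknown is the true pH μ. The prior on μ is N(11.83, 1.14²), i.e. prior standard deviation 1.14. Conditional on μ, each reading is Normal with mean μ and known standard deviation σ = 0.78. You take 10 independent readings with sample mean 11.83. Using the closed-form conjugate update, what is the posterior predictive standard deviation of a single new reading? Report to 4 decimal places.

0.8164

For Normal data with known variance σ², a Normal(μ₀, σ₀²) prior on μ is conjugate. Posterior precision = 1/σ₀² + n/σ²; posterior mean is the precision-weighted average of μ₀ and x̄.
σ₀² = 1.14² = 1.2996, σ² = 0.78² = 0.6084; σ² + n·σ₀² = 0.6084 + 10·1.2996 = 13.6044.
Posterior precision = 1/σ₀² + n/σ² = 1/1.2996 + 10/0.6084 = (σ² + n·σ₀²)/(σ₀²σ²) = 13.6044/(1.2996·0.6084); posterior variance σₙ² = σ₀²σ²/(σ² + n·σ₀²) = 1.2996·0.6084/13.6044 = 0.058119.
Predictive variance for one new observation = σₙ² + σ² = 1.2996·0.6084/13.6044 + 0.6084 = σ²·(σ₀² + 13.6044)/13.6044 = 0.6084·14.904/13.6044 = 0.666519; SD = √(0.6084·14.904/13.6044) = 0.8164.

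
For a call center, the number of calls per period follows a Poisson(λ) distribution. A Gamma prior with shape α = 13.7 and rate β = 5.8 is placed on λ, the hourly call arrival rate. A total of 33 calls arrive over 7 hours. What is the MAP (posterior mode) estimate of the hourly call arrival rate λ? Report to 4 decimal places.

3.5703

With a Gamma(shape α, rate β) prior, the Poisson likelihood is conjugate: the posterior is Gamma(α + ΣXᵢ, β + n).
Posterior: Gamma(α+S, β+n) = Gamma(13.7+33, 5.8+7) = Gamma(46.7, 12.8).
Mode of Gamma(α,β) for α≥1 is (α−1)/β = 45.7/12.8 = 3.5703.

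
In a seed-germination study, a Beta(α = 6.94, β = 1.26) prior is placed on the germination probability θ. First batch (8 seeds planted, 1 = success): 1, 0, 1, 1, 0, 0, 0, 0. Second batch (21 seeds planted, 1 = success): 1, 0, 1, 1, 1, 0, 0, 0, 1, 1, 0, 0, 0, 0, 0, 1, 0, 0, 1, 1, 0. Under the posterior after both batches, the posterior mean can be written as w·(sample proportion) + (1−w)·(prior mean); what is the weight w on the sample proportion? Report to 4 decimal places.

The Beta prior is conjugate to a Binomial/Bernoulli likelihood; the update adds successes to α and failures to β.
Total number of seeds planted: n = 8 + 21 = 29.
Posterior mean = (α₀+k)/(α₀+β₀+n) = [n/(α₀+β₀+n)]·(k/n) + [(α₀+β₀)/(α₀+β₀+n)]·α₀/(α₀+β₀), so only n and the prior enter the weight.
The weight on the data is w = n/(α₀+β₀+n) = 29/(6.94+1.26+29) = 29/37.20 = 0.7796.

0.7796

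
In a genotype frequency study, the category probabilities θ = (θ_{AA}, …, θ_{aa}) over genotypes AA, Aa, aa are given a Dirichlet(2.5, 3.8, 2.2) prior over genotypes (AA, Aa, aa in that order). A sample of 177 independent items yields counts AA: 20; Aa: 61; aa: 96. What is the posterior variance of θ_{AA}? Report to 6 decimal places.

The Dirichlet prior is conjugate to the Multinomial likelihood: each posterior αⱼ = prior αⱼ + observed count nⱼ.
Posterior concentration: (22.5, 64.8, 98.2), total = 185.5.
Var[θ_j] = α_j(Σα−α_j)/((Σα)²(Σα+1)) = 22.5·163.0/(185.5²·186.5) = 0.000571.

0.000571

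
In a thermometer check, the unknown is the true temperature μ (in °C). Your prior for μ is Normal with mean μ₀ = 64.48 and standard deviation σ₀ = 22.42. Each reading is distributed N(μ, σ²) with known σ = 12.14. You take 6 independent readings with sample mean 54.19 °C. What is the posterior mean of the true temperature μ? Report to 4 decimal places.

54.6694

For Normal data with known variance σ², a Normal(μ₀, σ₀²) prior on μ is conjugate. Posterior precision = 1/σ₀² + n/σ²; posterior mean is the precision-weighted average of μ₀ and x̄.
n·x̄ = 6·54.19 = 325.14.
σ₀² = 22.42² = 502.6564, σ² = 12.14² = 147.3796; σ² + n·σ₀² = 147.3796 + 6·502.6564 = 3163.318.
Posterior mean = (μ₀/σ₀² + n·x̄/σ²)/(1/σ₀² + n/σ²) = (σ²·μ₀ + σ₀²·n·x̄)/(σ² + n·σ₀²) = (147.3796·64.48 + 502.6564·325.14)/3163.318 = 172936.738504/3163.318 = 54.6694.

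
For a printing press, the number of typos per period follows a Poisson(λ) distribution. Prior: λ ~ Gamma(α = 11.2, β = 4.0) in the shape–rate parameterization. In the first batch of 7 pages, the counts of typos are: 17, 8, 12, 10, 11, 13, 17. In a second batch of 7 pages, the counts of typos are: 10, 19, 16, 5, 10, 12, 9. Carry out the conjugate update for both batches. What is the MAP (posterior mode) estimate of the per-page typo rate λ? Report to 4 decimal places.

With a Gamma(shape α, rate β) prior, the Poisson likelihood is conjugate: the posterior is Gamma(α + ΣXᵢ, β + n).
Batch 1: sum of counts S = 88 over n = 7 pages.
After batch 1: Gamma(α+S, β+n) = Gamma(11.2+88, 4.0+7) = Gamma(99.2, 11.0).
Batch 2: sum of counts S = 81 over n = 7 pages.
After batch 2: Gamma(α+S, β+n) = Gamma(99.2+81, 11.0+7) = Gamma(180.2, 18.0).
Mode of Gamma(α,β) for α≥1 is (α−1)/β = 179.2/18.0 = 9.9556.

9.9556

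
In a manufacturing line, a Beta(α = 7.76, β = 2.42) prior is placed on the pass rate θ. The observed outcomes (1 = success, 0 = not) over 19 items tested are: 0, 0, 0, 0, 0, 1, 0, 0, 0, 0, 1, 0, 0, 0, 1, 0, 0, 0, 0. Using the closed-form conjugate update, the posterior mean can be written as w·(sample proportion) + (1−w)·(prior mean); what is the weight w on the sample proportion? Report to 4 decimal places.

The Beta prior is conjugate to a Binomial/Bernoulli likelihood; the update adds successes to α and failures to β.
Posterior mean = (α₀+k)/(α₀+β₀+n) = [n/(α₀+β₀+n)]·(k/n) + [(α₀+β₀)/(α₀+β₀+n)]·α₀/(α₀+β₀), so only n and the prior enter the weight.
The weight on the data is w = n/(α₀+β₀+n) = 19/(7.76+2.42+19) = 19/29.18 = 0.6511.

0.6511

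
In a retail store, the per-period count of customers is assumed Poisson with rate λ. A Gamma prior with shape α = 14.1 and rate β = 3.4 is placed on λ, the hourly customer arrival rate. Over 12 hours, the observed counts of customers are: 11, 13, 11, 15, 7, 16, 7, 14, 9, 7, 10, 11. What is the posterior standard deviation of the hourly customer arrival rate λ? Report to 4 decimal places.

With a Gamma(shape α, rate β) prior, the Poisson likelihood is conjugate: the posterior is Gamma(α + ΣXᵢ, β + n).
Sum of counts S = 131 over n = 12 hours.
Posterior: Gamma(α+S, β+n) = Gamma(14.1+131, 3.4+12) = Gamma(145.1, 15.4).
SD = √α/β = √145.1/15.4 = 0.7822.

0.7822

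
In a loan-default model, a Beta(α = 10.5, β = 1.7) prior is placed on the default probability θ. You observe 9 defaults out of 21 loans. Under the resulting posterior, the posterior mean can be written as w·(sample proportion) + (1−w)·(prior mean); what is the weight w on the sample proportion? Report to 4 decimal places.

The Beta prior is conjugate to a Binomial/Bernoulli likelihood; the update adds successes to α and failures to β.
Posterior mean = (α₀+k)/(α₀+β₀+n) = [n/(α₀+β₀+n)]·(k/n) + [(α₀+β₀)/(α₀+β₀+n)]·α₀/(α₀+β₀), so only n and the prior enter the weight.
The weight on the data is w = n/(α₀+β₀+n) = 21/(10.5+1.7+21) = 21/33.2 = 0.6325.

0.6325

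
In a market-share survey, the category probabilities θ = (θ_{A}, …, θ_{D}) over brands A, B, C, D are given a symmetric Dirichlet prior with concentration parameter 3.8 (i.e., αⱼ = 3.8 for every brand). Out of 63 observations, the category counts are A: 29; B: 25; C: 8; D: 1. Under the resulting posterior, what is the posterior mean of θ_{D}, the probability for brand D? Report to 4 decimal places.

The Dirichlet prior is conjugate to the Multinomial likelihood: each posterior αⱼ = prior αⱼ + observed count nⱼ.
Posterior concentration: (32.8, 28.8, 11.8, 4.8), total = 78.2.
E[θ_{D}|data] = α_{D}/Σα = 4.8/78.2 = 0.0614.

0.0614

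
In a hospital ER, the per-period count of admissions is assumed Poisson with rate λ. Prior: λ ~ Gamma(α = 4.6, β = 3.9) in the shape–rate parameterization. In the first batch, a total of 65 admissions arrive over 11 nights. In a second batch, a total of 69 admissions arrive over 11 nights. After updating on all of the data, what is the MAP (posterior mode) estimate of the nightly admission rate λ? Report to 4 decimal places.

5.3127

With a Gamma(shape α, rate β) prior, the Poisson likelihood is conjugate: the posterior is Gamma(α + ΣXᵢ, β + n).
After batch 1: Gamma(α+S, β+n) = Gamma(4.6+65, 3.9+11) = Gamma(69.6, 14.9).
After batch 2: Gamma(α+S, β+n) = Gamma(69.6+69, 14.9+11) = Gamma(138.6, 25.9).
Mode of Gamma(α,β) for α≥1 is (α−1)/β = 137.6/25.9 = 5.3127.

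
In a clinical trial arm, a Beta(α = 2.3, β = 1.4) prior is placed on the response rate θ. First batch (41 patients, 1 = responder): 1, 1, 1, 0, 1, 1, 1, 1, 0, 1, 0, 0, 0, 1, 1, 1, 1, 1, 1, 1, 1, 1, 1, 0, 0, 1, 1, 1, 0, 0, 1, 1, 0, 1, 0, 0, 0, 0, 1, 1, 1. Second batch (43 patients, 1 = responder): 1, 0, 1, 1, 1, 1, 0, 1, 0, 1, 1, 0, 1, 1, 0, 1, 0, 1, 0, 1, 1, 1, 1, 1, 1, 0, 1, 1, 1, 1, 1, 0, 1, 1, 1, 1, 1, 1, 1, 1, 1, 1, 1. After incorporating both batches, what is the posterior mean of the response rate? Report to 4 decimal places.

0.7218

The Beta prior is conjugate to a Binomial/Bernoulli likelihood; the update adds successes to α and failures to β.
After batch 1: Beta(2.3+27, 1.4+14) = Beta(29.3, 15.4).
After batch 2: Beta(29.3+34, 15.4+9) = Beta(63.3, 24.4).
Posterior mean = α/(α+β) = 63.3/87.7 = 0.7218.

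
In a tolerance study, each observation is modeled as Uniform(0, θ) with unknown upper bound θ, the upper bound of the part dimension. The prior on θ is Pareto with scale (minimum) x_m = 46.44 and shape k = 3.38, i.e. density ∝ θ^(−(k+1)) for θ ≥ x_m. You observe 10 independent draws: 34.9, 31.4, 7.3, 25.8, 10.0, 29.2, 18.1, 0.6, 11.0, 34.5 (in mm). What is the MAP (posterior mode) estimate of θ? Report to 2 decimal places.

46.44

A Pareto(scale x_m, shape k) prior on the upper bound θ of Uniform(0, θ) is conjugate: posterior is Pareto(max(x_m, max xᵢ), k + n).
Sample maximum = 34.9; prior scale x_m = 46.44 → posterior scale = max = 46.44.
Posterior shape = 3.38 + 10 = 13.38.
The Pareto density is decreasing on [x_m, ∞), so the mode is x_m = 46.44.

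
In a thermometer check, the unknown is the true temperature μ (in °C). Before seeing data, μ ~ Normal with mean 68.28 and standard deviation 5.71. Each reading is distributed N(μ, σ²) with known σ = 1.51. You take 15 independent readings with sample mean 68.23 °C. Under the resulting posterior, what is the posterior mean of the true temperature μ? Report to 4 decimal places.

For Normal data with known variance σ², a Normal(μ₀, σ₀²) prior on μ is conjugate. Posterior precision = 1/σ₀² + n/σ²; posterior mean is the precision-weighted average of μ₀ and x̄.
n·x̄ = 15·68.23 = 1023.45.
σ₀² = 5.71² = 32.6041, σ² = 1.51² = 2.2801; σ² + n·σ₀² = 2.2801 + 15·32.6041 = 491.3416.
Posterior mean = (μ₀/σ₀² + n·x̄/σ²)/(1/σ₀² + n/σ²) = (σ²·μ₀ + σ₀²·n·x̄)/(σ² + n·σ₀²) = (2.2801·68.28 + 32.6041·1023.45)/491.3416 = 33524.351373/491.3416 = 68.2302.

68.2302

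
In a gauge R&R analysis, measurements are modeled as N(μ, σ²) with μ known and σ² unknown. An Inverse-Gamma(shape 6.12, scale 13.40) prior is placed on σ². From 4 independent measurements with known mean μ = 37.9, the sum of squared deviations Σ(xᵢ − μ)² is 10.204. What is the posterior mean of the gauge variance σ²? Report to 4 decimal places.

2.5986

With known mean μ and an Inverse-Gamma(α, β) prior on σ², the Normal likelihood is conjugate: posterior is Inv-Gamma(α + n/2, β + Σ(xᵢ−μ)²/2).
Posterior: Inv-Gamma(6.12 + 4/2, 13.40 + 10.204/2) = Inv-Gamma(8.12, 18.5020).
E[σ²|data] = β/(α−1) = 18.5020/7.12 = 2.5986.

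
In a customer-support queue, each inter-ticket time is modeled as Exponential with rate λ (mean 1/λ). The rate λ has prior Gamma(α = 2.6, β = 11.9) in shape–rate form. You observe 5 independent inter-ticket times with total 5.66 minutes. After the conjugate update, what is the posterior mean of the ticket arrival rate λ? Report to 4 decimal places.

0.4328

With a Gamma(shape α, rate β) prior on the exponential rate λ, the posterior after n observations with total T = Σxᵢ is Gamma(α+n, β+T).
Posterior: Gamma(2.6+5, 11.9+5.66) = Gamma(7.6, 17.56).
Posterior mean of λ = α/β = 7.6/17.56 = 0.4328.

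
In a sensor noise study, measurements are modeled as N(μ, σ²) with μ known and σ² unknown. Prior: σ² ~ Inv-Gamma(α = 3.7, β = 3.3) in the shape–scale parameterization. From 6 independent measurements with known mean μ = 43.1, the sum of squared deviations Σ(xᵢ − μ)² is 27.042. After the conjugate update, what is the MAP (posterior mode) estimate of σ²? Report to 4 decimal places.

With known mean μ and an Inverse-Gamma(α, β) prior on σ², the Normal likelihood is conjugate: posterior is Inv-Gamma(α + n/2, β + Σ(xᵢ−μ)²/2).
Posterior: Inv-Gamma(3.7 + 6/2, 3.3 + 27.042/2) = Inv-Gamma(6.70, 16.8210).
Mode = β/(α+1) = 16.8210/7.70 = 2.1845.

2.1845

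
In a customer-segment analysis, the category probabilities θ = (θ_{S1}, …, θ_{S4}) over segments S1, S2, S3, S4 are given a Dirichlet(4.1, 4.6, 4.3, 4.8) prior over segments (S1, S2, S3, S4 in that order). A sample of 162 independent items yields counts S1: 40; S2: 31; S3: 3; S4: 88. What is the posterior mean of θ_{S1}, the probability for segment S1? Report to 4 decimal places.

The Dirichlet prior is conjugate to the Multinomial likelihood: each posterior αⱼ = prior αⱼ + observed count nⱼ.
Posterior concentration: (44.1, 35.6, 7.3, 92.8), total = 179.8.
E[θ_{S1}|data] = α_{S1}/Σα = 44.1/179.8 = 0.2453.

0.2453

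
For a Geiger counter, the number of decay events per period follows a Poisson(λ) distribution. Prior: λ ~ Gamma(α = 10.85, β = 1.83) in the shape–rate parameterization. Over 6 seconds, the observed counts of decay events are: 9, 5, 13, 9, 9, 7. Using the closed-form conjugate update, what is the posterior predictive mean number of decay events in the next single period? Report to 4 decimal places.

8.0268

With a Gamma(shape α, rate β) prior, the Poisson likelihood is conjugate: the posterior is Gamma(α + ΣXᵢ, β + n).
Sum of counts S = 52 over n = 6 seconds.
Posterior: Gamma(α+S, β+n) = Gamma(10.85+52, 1.83+6) = Gamma(62.85, 7.83).
The predictive distribution for one future period is NegBinom with mean α/β = 8.0268.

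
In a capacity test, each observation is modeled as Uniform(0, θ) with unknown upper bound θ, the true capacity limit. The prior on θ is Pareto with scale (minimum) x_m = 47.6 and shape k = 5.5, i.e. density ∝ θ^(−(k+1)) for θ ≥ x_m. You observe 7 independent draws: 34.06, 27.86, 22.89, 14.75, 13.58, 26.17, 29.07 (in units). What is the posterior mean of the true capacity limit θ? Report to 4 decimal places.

51.7391

A Pareto(scale x_m, shape k) prior on the upper bound θ of Uniform(0, θ) is conjugate: posterior is Pareto(max(x_m, max xᵢ), k + n).
Sample maximum = 34.06; prior scale x_m = 47.6 → posterior scale = max = 47.60.
Posterior shape = 5.5 + 7 = 12.5.
E[θ|data] = k·x_m/(k−1) = 12.5·47.60/11.5 = 51.7391.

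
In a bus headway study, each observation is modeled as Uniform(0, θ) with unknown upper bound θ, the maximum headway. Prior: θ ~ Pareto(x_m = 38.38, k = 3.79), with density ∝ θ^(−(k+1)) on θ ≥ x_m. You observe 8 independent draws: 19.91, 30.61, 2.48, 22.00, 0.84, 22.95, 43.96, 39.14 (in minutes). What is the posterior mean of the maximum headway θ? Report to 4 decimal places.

48.0341

A Pareto(scale x_m, shape k) prior on the upper bound θ of Uniform(0, θ) is conjugate: posterior is Pareto(max(x_m, max xᵢ), k + n).
Sample maximum = 43.96; prior scale x_m = 38.38 → posterior scale = max = 43.96.
Posterior shape = 3.79 + 8 = 11.79.
E[θ|data] = k·x_m/(k−1) = 11.79·43.96/10.79 = 48.0341.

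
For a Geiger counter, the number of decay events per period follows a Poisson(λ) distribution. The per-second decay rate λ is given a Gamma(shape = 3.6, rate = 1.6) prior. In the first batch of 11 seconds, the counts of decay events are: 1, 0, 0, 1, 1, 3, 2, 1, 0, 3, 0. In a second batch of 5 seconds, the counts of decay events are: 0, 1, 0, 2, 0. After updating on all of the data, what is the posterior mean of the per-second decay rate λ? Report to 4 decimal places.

1.0568

With a Gamma(shape α, rate β) prior, the Poisson likelihood is conjugate: the posterior is Gamma(α + ΣXᵢ, β + n).
Batch 1: sum of counts S = 12 over n = 11 seconds.
After batch 1: Gamma(α+S, β+n) = Gamma(3.6+12, 1.6+11) = Gamma(15.6, 12.6).
Batch 2: sum of counts S = 3 over n = 5 seconds.
After batch 2: Gamma(α+S, β+n) = Gamma(15.6+3, 12.6+5) = Gamma(18.6, 17.6).
Posterior mean = α/β = 18.6/17.6 = 1.0568.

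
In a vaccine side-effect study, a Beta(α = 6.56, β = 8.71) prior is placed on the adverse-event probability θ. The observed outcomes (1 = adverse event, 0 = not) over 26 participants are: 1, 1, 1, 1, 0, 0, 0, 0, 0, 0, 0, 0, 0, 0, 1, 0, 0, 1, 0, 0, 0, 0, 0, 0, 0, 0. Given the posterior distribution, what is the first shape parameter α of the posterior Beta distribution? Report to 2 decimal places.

The Beta prior is conjugate to a Binomial/Bernoulli likelihood; the update adds successes to α and failures to β.
Posterior: Beta(α+k, β+n−k) = Beta(6.56+6, 8.71+20) = Beta(12.56, 28.71).
Posterior α = 12.56.

12.56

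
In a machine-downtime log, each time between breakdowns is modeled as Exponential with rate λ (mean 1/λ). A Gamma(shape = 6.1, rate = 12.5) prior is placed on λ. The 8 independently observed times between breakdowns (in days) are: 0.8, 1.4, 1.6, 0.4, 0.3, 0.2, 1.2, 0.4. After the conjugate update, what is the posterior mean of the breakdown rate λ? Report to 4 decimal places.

With a Gamma(shape α, rate β) prior on the exponential rate λ, the posterior after n observations with total T = Σxᵢ is Gamma(α+n, β+T).
Sum of observations T = 6.3 days; n = 8.
Posterior: Gamma(6.1+8, 12.5+6.3) = Gamma(14.1, 18.8).
Posterior mean of λ = α/β = 14.1/18.8 = 0.7500.

0.7500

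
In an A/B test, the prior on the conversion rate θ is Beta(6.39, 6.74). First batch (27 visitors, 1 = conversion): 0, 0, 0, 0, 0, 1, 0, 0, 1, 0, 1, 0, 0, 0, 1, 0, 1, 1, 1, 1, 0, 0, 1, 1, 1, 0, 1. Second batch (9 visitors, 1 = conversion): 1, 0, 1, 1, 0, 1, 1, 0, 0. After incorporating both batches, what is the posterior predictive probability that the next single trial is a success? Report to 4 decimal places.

The Beta prior is conjugate to a Binomial/Bernoulli likelihood; the update adds successes to α and failures to β.
After batch 1: Beta(6.39+12, 6.74+15) = Beta(18.39, 21.74).
After batch 2: Beta(18.39+5, 21.74+4) = Beta(23.39, 25.74).
For a single future Bernoulli trial, P(success | data) = α/(α+β) = 0.4761.

0.4761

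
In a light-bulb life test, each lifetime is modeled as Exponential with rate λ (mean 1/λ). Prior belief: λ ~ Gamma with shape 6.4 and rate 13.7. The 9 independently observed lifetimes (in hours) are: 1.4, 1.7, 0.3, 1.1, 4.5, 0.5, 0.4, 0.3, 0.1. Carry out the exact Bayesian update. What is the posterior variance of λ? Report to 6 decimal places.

0.026736

With a Gamma(shape α, rate β) prior on the exponential rate λ, the posterior after n observations with total T = Σxᵢ is Gamma(α+n, β+T).
Sum of observations T = 10.3 hours; n = 9.
Posterior: Gamma(6.4+9, 13.7+10.3) = Gamma(15.4, 24.0).
Var = α/β² = 0.026736.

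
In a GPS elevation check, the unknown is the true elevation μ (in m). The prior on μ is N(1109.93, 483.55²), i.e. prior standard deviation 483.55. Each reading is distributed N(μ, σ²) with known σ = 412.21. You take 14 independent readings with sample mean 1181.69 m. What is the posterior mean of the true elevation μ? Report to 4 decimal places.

For Normal data with known variance σ², a Normal(μ₀, σ₀²) prior on μ is conjugate. Posterior precision = 1/σ₀² + n/σ²; posterior mean is the precision-weighted average of μ₀ and x̄.
n·x̄ = 14·1181.69 = 16543.66.
σ₀² = 483.55² = 233820.6025, σ² = 412.21² = 169917.0841; σ² + n·σ₀² = 169917.0841 + 14·233820.6025 = 3443405.5191.
Posterior mean = (μ₀/σ₀² + n·x̄/σ²)/(1/σ₀² + n/σ²) = (σ²·μ₀ + σ₀²·n·x̄)/(σ² + n·σ₀²) = (169917.0841·1109.93 + 233820.6025·16543.66)/3443405.5191 = 4056844617.910263/3443405.5191 = 1178.1490.

1178.1490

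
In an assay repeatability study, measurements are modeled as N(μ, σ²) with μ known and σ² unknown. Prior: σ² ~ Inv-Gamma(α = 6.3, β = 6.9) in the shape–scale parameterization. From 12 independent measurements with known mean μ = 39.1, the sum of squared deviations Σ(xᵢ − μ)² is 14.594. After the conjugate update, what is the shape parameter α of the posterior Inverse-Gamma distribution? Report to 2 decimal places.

12.30

With known mean μ and an Inverse-Gamma(α, β) prior on σ², the Normal likelihood is conjugate: posterior is Inv-Gamma(α + n/2, β + Σ(xᵢ−μ)²/2).
Posterior: Inv-Gamma(6.3 + 12/2, 6.9 + 14.594/2) = Inv-Gamma(12.30, 14.1970).
Posterior α = 12.30.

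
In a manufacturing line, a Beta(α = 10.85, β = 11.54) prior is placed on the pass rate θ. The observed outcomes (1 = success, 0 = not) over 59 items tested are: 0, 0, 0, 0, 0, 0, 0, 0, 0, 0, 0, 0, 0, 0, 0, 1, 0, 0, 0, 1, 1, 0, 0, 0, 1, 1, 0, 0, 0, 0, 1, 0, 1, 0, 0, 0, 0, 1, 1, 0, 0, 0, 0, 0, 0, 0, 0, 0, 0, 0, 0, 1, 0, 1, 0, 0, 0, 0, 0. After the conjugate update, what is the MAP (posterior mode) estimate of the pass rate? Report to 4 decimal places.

0.2626

The Beta prior is conjugate to a Binomial/Bernoulli likelihood; the update adds successes to α and failures to β.
Posterior: Beta(α+k, β+n−k) = Beta(10.85+11, 11.54+48) = Beta(21.85, 59.54).
Mode of Beta(a,b) for a,b>1 is (a−1)/(a+b−2) = 20.85/79.39 = 0.2626.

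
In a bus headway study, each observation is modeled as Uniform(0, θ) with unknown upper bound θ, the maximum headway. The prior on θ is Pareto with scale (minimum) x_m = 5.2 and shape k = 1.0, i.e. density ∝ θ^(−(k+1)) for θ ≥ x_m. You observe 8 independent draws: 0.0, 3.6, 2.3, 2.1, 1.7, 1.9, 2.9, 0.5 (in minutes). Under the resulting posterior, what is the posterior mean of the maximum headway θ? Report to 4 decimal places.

A Pareto(scale x_m, shape k) prior on the upper bound θ of Uniform(0, θ) is conjugate: posterior is Pareto(max(x_m, max xᵢ), k + n).
Sample maximum = 3.6; prior scale x_m = 5.2 → posterior scale = max = 5.2.
Posterior shape = 1.0 + 8 = 9.0.
E[θ|data] = k·x_m/(k−1) = 9.0·5.2/8.0 = 5.8500.

5.8500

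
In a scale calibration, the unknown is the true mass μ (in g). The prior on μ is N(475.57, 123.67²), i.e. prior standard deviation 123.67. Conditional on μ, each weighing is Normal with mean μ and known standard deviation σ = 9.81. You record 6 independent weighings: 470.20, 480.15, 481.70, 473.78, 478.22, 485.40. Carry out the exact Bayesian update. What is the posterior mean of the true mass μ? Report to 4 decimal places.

478.2389

For Normal data with known variance σ², a Normal(μ₀, σ₀²) prior on μ is conjugate. Posterior precision = 1/σ₀² + n/σ²; posterior mean is the precision-weighted average of μ₀ and x̄.
Σxᵢ = 470.20 + 480.15 + 481.70 + 473.78 + 478.22 + 485.40 = 2869.45, so n·x̄ = 2869.45.
σ₀² = 123.67² = 15294.2689, σ² = 9.81² = 96.2361; σ² + n·σ₀² = 96.2361 + 6·15294.2689 = 91861.8495.
Posterior mean = (μ₀/σ₀² + n·x̄/σ²)/(1/σ₀² + n/σ²) = (σ²·μ₀ + σ₀²·n·x̄)/(σ² + n·σ₀²) = (96.2361·475.57 + 15294.2689·2869.45)/91861.8495 = 43931906.897182/91861.8495 = 478.2389.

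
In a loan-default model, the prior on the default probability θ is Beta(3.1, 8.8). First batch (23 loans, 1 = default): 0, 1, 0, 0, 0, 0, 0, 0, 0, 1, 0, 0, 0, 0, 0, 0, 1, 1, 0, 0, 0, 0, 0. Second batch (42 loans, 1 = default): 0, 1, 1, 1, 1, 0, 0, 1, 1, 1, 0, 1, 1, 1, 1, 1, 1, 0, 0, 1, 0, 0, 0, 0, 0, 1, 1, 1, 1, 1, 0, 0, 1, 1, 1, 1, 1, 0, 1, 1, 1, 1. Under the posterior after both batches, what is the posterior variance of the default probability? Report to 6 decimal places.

0.003185

The Beta prior is conjugate to a Binomial/Bernoulli likelihood; the update adds successes to α and failures to β.
After batch 1: Beta(3.1+4, 8.8+19) = Beta(7.1, 27.8).
After batch 2: Beta(7.1+28, 27.8+14) = Beta(35.1, 41.8).
Var = αβ/((α+β)²(α+β+1)) = 35.1·41.8/(76.9²·77.9) = 0.003185.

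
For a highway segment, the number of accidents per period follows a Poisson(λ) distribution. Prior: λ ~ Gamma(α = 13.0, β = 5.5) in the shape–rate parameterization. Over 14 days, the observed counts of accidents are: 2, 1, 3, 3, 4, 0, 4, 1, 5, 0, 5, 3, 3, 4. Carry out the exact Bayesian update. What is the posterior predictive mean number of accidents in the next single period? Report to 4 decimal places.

2.6154

With a Gamma(shape α, rate β) prior, the Poisson likelihood is conjugate: the posterior is Gamma(α + ΣXᵢ, β + n).
Sum of counts S = 38 over n = 14 days.
Posterior: Gamma(α+S, β+n) = Gamma(13.0+38, 5.5+14) = Gamma(51.0, 19.5).
The predictive distribution for one future period is NegBinom with mean α/β = 2.6154.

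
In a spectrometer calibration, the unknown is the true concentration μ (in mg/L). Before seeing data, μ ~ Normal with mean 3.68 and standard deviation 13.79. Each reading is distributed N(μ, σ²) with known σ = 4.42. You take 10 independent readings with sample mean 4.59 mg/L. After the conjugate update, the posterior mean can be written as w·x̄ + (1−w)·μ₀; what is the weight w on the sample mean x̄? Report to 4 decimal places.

0.9898

For Normal data with known variance σ², a Normal(μ₀, σ₀²) prior on μ is conjugate. Posterior precision = 1/σ₀² + n/σ²; posterior mean is the precision-weighted average of μ₀ and x̄.
σ₀² = 13.79² = 190.1641, σ² = 4.42² = 19.5364. Prior precision 1/σ₀² = 1/190.1641; data precision n/σ² = 10/19.5364.
w = (n/σ²)/(1/σ₀² + n/σ²) = n·σ₀²/(σ² + n·σ₀²) = 10·190.1641/(19.5364 + 10·190.1641) = 1901.641/1921.1774 = 0.9898.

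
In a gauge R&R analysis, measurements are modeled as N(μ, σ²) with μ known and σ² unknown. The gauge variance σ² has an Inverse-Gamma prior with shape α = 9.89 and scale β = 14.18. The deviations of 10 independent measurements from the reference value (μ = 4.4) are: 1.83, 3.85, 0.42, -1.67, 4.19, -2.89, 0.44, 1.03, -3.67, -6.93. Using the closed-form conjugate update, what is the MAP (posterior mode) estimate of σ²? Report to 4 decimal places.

4.3472

With known mean μ and an Inverse-Gamma(α, β) prior on σ², the Normal likelihood is conjugate: posterior is Inv-Gamma(α + n/2, β + Σ(xᵢ−μ)²/2).
Σ(xᵢ−μ)² = (1.83)² + (3.85)² + (0.42)² + (-1.67)² + (4.19)² + (-2.89)² + (0.44)² + (1.03)² + (-3.67)² + (-6.93)² = 109.7932.
Posterior: Inv-Gamma(9.89 + 10/2, 14.18 + 109.7932/2) = Inv-Gamma(14.89, 69.07660).
Mode = β/(α+1) = 69.07660/15.89 = 4.3472.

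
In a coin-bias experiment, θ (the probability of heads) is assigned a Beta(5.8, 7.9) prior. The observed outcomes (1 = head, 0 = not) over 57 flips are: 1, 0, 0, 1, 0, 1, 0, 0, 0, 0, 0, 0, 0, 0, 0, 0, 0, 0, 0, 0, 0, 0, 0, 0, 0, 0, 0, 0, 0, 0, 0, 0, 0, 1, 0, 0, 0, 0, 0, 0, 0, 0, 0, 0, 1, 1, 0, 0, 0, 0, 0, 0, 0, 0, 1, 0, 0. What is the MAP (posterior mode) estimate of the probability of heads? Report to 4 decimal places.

0.1718

The Beta prior is conjugate to a Binomial/Bernoulli likelihood; the update adds successes to α and failures to β.
Posterior: Beta(α+k, β+n−k) = Beta(5.8+7, 7.9+50) = Beta(12.8, 57.9).
Mode of Beta(a,b) for a,b>1 is (a−1)/(a+b−2) = 11.8/68.7 = 0.1718.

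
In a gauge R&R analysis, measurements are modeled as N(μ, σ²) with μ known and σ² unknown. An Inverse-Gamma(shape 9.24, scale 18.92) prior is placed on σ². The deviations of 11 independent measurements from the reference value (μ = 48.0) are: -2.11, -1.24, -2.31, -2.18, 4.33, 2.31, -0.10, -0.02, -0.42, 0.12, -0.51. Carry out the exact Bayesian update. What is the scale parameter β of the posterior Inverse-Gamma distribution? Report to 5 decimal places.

With known mean μ and an Inverse-Gamma(α, β) prior on σ², the Normal likelihood is conjugate: posterior is Inv-Gamma(α + n/2, β + Σ(xᵢ−μ)²/2).
Σ(xᵢ−μ)² = (-2.11)² + (-1.24)² + (-2.31)² + (-2.18)² + (4.33)² + (2.31)² + (-0.10)² + (-0.02)² + (-0.42)² + (0.12)² + (-0.51)² = 40.6245.
Posterior: Inv-Gamma(9.24 + 11/2, 18.92 + 40.6245/2) = Inv-Gamma(14.74, 39.23225).
Posterior β = 39.23225.

39.23225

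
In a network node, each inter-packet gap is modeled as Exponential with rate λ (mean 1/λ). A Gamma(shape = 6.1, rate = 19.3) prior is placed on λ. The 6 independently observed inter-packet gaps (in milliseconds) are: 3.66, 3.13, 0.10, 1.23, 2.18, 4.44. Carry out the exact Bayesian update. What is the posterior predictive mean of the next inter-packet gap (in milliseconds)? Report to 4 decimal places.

3.0667

With a Gamma(shape α, rate β) prior on the exponential rate λ, the posterior after n observations with total T = Σxᵢ is Gamma(α+n, β+T).
Sum of observations T = 14.74 milliseconds; n = 6.
Posterior: Gamma(6.1+6, 19.3+14.74) = Gamma(12.1, 34.04).
The predictive distribution for the next observation is Lomax; its mean is β/(α−1) = 34.04/11.1 = 3.0667.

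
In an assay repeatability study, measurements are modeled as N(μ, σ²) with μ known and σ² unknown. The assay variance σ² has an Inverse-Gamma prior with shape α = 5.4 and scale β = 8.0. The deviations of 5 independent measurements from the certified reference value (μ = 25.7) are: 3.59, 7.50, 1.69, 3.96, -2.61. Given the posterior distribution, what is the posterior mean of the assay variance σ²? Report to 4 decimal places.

With known mean μ and an Inverse-Gamma(α, β) prior on σ², the Normal likelihood is conjugate: posterior is Inv-Gamma(α + n/2, β + Σ(xᵢ−μ)²/2).
Σ(xᵢ−μ)² = (3.59)² + (7.50)² + (1.69)² + (3.96)² + (-2.61)² = 94.4879.
Posterior: Inv-Gamma(5.4 + 5/2, 8.0 + 94.4879/2) = Inv-Gamma(7.90, 55.24395).
E[σ²|data] = β/(α−1) = 55.24395/6.90 = 8.0064.

8.0064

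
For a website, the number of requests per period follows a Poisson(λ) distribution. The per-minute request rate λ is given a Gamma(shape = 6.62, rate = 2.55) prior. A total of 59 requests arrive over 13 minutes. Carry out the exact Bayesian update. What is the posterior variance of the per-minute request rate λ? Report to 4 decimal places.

With a Gamma(shape α, rate β) prior, the Poisson likelihood is conjugate: the posterior is Gamma(α + ΣXᵢ, β + n).
Posterior: Gamma(α+S, β+n) = Gamma(6.62+59, 2.55+13) = Gamma(65.62, 15.55).
Var = α/β² = 65.62/15.55² = 0.2714.

0.2714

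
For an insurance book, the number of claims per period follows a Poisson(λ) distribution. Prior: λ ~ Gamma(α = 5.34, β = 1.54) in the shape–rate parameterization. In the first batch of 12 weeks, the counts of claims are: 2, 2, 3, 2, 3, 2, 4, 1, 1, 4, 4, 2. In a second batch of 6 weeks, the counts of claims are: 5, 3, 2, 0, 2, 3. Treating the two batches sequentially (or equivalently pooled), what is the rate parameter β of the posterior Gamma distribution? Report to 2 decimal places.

19.54

With a Gamma(shape α, rate β) prior, the Poisson likelihood is conjugate: the posterior is Gamma(α + ΣXᵢ, β + n).
Batch 1: sum of counts S = 30 over n = 12 weeks.
After batch 1: Gamma(α+S, β+n) = Gamma(5.34+30, 1.54+12) = Gamma(35.34, 13.54).
Batch 2: sum of counts S = 15 over n = 6 weeks.
After batch 2: Gamma(α+S, β+n) = Gamma(35.34+15, 13.54+6) = Gamma(50.34, 19.54).
Posterior β = 19.54.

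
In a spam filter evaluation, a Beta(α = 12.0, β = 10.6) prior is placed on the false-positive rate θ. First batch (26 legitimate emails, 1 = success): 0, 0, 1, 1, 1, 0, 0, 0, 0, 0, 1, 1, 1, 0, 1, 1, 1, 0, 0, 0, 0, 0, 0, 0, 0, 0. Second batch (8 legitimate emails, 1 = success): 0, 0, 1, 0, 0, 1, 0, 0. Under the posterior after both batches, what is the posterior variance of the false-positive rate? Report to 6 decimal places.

The Beta prior is conjugate to a Binomial/Bernoulli likelihood; the update adds successes to α and failures to β.
After batch 1: Beta(12.0+9, 10.6+17) = Beta(21.0, 27.6).
After batch 2: Beta(21.0+2, 27.6+6) = Beta(23.0, 33.6).
Var = αβ/((α+β)²(α+β+1)) = 23.0·33.6/(56.6²·57.6) = 0.004188.

0.004188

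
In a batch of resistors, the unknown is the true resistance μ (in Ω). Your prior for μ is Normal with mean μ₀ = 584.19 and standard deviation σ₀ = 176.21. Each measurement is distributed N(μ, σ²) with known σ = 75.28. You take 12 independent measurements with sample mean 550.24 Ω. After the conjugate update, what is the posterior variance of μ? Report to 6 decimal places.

465.181326

For Normal data with known variance σ², a Normal(μ₀, σ₀²) prior on μ is conjugate. Posterior precision = 1/σ₀² + n/σ²; posterior mean is the precision-weighted average of μ₀ and x̄.
σ₀² = 176.21² = 31049.9641, σ² = 75.28² = 5667.0784; σ² + n·σ₀² = 5667.0784 + 12·31049.9641 = 378266.6476.
Posterior precision = 1/σ₀² + n/σ² = 1/31049.9641 + 12/5667.0784 = (σ² + n·σ₀²)/(σ₀²σ²) = 378266.6476/(31049.9641·5667.0784); posterior variance σₙ² = σ₀²σ²/(σ² + n·σ₀²) = 31049.9641·5667.0784/378266.6476 = 465.181326.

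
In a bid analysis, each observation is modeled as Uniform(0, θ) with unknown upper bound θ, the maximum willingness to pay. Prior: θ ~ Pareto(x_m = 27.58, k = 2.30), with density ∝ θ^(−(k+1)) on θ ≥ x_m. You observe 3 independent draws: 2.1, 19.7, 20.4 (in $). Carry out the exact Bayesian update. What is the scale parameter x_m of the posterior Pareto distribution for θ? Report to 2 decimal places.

27.58

A Pareto(scale x_m, shape k) prior on the upper bound θ of Uniform(0, θ) is conjugate: posterior is Pareto(max(x_m, max xᵢ), k + n).
Sample maximum = 20.4; prior scale x_m = 27.58 → posterior scale = max = 27.58.
Posterior shape = 2.30 + 3 = 5.30.
Posterior scale x_m = 27.58.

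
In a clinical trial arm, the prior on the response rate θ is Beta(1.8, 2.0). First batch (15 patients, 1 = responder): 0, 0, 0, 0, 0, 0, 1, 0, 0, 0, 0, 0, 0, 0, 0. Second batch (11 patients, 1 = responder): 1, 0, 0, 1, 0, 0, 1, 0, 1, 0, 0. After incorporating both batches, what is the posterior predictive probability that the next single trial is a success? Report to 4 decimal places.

0.2282

The Beta prior is conjugate to a Binomial/Bernoulli likelihood; the update adds successes to α and failures to β.
After batch 1: Beta(1.8+1, 2.0+14) = Beta(2.8, 16.0).
After batch 2: Beta(2.8+4, 16.0+7) = Beta(6.8, 23.0).
For a single future Bernoulli trial, P(success | data) = α/(α+β) = 0.2282.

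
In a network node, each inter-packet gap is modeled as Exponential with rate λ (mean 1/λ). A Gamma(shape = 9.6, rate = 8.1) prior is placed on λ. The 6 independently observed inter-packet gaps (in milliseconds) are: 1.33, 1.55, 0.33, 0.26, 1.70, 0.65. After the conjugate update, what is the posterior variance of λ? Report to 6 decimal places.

With a Gamma(shape α, rate β) prior on the exponential rate λ, the posterior after n observations with total T = Σxᵢ is Gamma(α+n, β+T).
Sum of observations T = 5.82 milliseconds; n = 6.
Posterior: Gamma(9.6+6, 8.1+5.82) = Gamma(15.6, 13.92).
Var = α/β² = 0.080509.

0.080509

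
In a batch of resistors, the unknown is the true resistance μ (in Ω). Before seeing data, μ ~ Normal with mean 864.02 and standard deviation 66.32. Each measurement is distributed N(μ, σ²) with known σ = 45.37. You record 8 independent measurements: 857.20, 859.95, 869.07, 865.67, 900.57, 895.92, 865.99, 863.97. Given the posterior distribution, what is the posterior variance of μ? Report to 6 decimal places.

For Normal data with known variance σ², a Normal(μ₀, σ₀²) prior on μ is conjugate. Posterior precision = 1/σ₀² + n/σ²; posterior mean is the precision-weighted average of μ₀ and x̄.
σ₀² = 66.32² = 4398.3424, σ² = 45.37² = 2058.4369; σ² + n·σ₀² = 2058.4369 + 8·4398.3424 = 37245.1761.
Posterior precision = 1/σ₀² + n/σ² = 1/4398.3424 + 8/2058.4369 = (σ² + n·σ₀²)/(σ₀²σ²) = 37245.1761/(4398.3424·2058.4369); posterior variance σₙ² = σ₀²σ²/(σ² + n·σ₀²) = 4398.3424·2058.4369/37245.1761 = 243.084105.

243.084105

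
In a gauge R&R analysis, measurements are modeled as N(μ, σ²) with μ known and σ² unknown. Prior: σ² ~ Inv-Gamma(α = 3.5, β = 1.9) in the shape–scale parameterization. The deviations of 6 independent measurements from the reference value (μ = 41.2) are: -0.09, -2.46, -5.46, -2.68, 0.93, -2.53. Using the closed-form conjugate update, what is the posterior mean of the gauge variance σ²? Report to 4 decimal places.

With known mean μ and an Inverse-Gamma(α, β) prior on σ², the Normal likelihood is conjugate: posterior is Inv-Gamma(α + n/2, β + Σ(xᵢ−μ)²/2).
Σ(xᵢ−μ)² = (-0.09)² + (-2.46)² + (-5.46)² + (-2.68)² + (0.93)² + (-2.53)² = 50.3195.
Posterior: Inv-Gamma(3.5 + 6/2, 1.9 + 50.3195/2) = Inv-Gamma(6.50, 27.05975).
E[σ²|data] = β/(α−1) = 27.05975/5.50 = 4.9200.

4.9200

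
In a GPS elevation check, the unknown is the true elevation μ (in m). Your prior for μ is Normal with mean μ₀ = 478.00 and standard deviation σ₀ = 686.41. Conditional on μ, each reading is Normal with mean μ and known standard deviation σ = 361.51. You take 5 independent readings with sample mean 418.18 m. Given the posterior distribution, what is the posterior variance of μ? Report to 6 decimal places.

For Normal data with known variance σ², a Normal(μ₀, σ₀²) prior on μ is conjugate. Posterior precision = 1/σ₀² + n/σ²; posterior mean is the precision-weighted average of μ₀ and x̄.
σ₀² = 686.41² = 471158.6881, σ² = 361.51² = 130689.4801; σ² + n·σ₀² = 130689.4801 + 5·471158.6881 = 2486482.9206.
Posterior precision = 1/σ₀² + n/σ² = 1/471158.6881 + 5/130689.4801 = (σ² + n·σ₀²)/(σ₀²σ²) = 2486482.9206/(471158.6881·130689.4801); posterior variance σₙ² = σ₀²σ²/(σ² + n·σ₀²) = 471158.6881·130689.4801/2486482.9206 = 24764.088859.

24764.088859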